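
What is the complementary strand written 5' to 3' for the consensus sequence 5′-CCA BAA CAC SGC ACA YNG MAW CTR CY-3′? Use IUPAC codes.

5'-RGYAGWTKCNRTGTGCSGTGTTVTGG-3'

Standard pairs A↔T, G↔C; ambiguity codes pair R↔Y, M↔K, W↔W, S↔S, B↔V, N↔N. Complement (GGTVTTGTGSCGTGTRNCKTWGAYGR), then reverse for 5'→3'.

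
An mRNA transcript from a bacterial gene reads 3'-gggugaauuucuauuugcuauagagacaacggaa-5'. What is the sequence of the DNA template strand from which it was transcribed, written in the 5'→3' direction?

Written 5'→3' the mRNA is AAGGCAACAGAGAUAUCGUUUAUCUUUAAGUGGG, so the coding DNA strand is AAGGCAACAGAGATATCGTTTATCTTTAAGTGGG. The template is its reverse complement.

5'-CCCACTTAAAGATAAACGATATCTCTGTTGCCTT-3'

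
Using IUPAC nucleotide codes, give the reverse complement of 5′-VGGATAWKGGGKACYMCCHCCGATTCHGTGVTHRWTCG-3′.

Standard pairs A↔T, G↔C; ambiguity codes pair R↔Y, M↔K, W↔W, H↔D, V↔B. Complement (BCCTATWMCCCMTGRKGGDGGCTAAGDCACBADYWAGC), then reverse for 5'→3'.

5'-CGAWYDABCACDGAATCGGDGGKRGTMCCCMWTATCCB-3'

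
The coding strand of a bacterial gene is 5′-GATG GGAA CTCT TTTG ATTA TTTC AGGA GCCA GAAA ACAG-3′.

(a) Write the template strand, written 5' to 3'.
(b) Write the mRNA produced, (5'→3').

(a) The template strand is the reverse complement of the coding strand: complement CTACCCTTGAGAAAACTAATAAAGTCCTCGGTCTTTTGTC, then reverse.
(b) mRNA matches the coding strand with T→U.

(a) 5′-CTGTTTTCTGGCTCCTGAAATAATCAAAAGAGTTCCCATC-3′
(b) 5'-GAUGGGAACUCUUUUGAUUAUUUCAGGAGCCAGAAAACAG-3'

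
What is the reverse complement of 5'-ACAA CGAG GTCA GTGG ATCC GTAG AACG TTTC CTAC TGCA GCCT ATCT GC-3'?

5'-GCAGATAGGCTGCAGTAGGAAACGTTCTACGGATCCACTGACCTCGTTGT-3'

Complement each base (A↔T, G↔C): TGTTGCTCCAGTCACCTAGGCATCTTGCAAAGGATGACGTCGGATAGACG. Then reverse.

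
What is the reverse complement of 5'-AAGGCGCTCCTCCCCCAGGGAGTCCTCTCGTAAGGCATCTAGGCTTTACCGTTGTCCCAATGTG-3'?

Reading the sequence 3'→5' and pairing each base (A↔T, G↔C) gives the reverse complement directly.

5'-CACATTGGGACAACGGTAAAGCCTAGATGCCTTACGAGAGGACTCCCTGGGGGAGGAGCGCCTT-3'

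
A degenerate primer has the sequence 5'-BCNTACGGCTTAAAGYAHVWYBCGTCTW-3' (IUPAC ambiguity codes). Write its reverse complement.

Standard pairs A↔T, G↔C; ambiguity codes pair Y↔R, W↔W, B↔V, H↔D, N↔N. Complement (VGNATGCCGAATTTCRTDBWRVGCAGAW), then reverse for 5'→3'.

5'-WAGACGVRWBDTRCTTTAAGCCGTANGV-3'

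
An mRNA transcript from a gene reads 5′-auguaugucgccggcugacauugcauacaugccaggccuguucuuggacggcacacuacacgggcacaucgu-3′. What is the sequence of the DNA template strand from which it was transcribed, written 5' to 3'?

Replace U with T to get the coding DNA strand: ATGTATGTCGCCGGCTGACATTGCATACATGCCAGGCCTGTTCTTGGACGGCACACTACACGGGCACATCGT. The template strand is its reverse complement (complement TACATACAGCGGCCGACTGTAACGTATGTACGGTCCGGACAAGAACCTGCCGTGTGATGTGCCCGTGTAGCA, then reverse).

5′-ACGATGTGCCCGTGTAGTGTGCCGTCCAAGAACAGGCCTGGCATGTATGCAATGTCAGCCGGCGACATACAT-3′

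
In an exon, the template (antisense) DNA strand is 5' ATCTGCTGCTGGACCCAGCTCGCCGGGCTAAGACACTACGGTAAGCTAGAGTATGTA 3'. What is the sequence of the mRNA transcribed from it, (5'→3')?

5'-UACAUACUCUAGCUUACCGUAGUGUCUUAGCCCGGCGAGCUGGGUCCAGCAGCAGAU-3'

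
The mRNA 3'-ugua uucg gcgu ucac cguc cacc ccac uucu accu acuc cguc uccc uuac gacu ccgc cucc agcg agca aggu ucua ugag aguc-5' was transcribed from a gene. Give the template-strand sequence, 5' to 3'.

Written 5'→3' the mRNA is CUGAGAGUAUCUUGGAACGAGCGACCUCCGCCUCAGCAUUCCCUCUGCCUCAUCCAUCUUCACCCCACCUGCCACUUGCGGCUUAUGU, so the coding DNA strand is CTGAGAGTATCTTGGAACGAGCGACCTCCGCCTCAGCATTCCCTCTGCCTCATCCATCTTCACCCCACCTGCCACTTGCGGCTTATGT. The template is its reverse complement.

5′-ACATAAGCCGCAAGTGGCAGGTGGGGTGAAGATGGATGAGGCAGAGGGAATGCTGAGGCGGAGGTCGCTCGTTCCAAGATACTCTCAG-3′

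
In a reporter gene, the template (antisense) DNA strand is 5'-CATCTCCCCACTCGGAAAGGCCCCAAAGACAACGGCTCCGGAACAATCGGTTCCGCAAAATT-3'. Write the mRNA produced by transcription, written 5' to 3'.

The mRNA has the sequence of the coding strand (reverse complement of the template) with T→U. Reverse complement of CATCTCCCCACTCGGAAAGGCCCCAAAGACAACGGCTCCGGAACAATCGGTTCCGCAAAATT is AATTTTGCGGAACCGATTGTTCCGGAGCCGTTGTCTTTGGGGCCTTTCCGAGTGGGGAGATG; then T→U.

5'-AAUUUUGCGGAACCGAUUGUUCCGGAGCCGUUGUCUUUGGGGCCUUUCCGAGUGGGGAGAUG-3'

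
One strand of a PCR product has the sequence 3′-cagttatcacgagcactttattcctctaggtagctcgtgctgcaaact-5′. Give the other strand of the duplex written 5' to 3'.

The strand is given 3'→5', so its complement runs 5'→3' in the same left-to-right order: pair each base A↔T, G↔C.

5'-GTCAATAGTGCTCGTGAAATAAGGAGATCCATCGAGCACGACGTTTGA-3'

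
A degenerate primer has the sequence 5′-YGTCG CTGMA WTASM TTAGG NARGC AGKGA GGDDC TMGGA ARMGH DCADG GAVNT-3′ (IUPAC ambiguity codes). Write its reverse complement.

5'-ANBTCCHTGHDCKYTTCCKAGHHCCTCMCTGCYTNCCTAAKSTAWTKCAGCGACR-3'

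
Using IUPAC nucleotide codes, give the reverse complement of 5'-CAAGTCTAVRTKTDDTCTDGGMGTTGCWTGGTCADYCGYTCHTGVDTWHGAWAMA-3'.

Standard pairs A↔T, G↔C; ambiguity codes pair R↔Y, M↔K, W↔W, D↔H, V↔B. Complement (GTTCAGATBYAMAHHAGAHCCKCAACGWACCAGTHRGCRAGDACBHAWDCTWTKT), then reverse for 5'→3'.

5'-TKTWTCDWAHBCADGARCGRHTGACCAWGCAACKCCHAGAHHAMAYBTAGACTTG-3'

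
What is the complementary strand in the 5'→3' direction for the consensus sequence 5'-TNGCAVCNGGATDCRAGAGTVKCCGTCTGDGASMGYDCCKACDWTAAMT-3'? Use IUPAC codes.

5'-AKTTAWHGTMGGHRCKSTCHCAGACGGMBACTCTYGHATCCNGBTGCNA-3'

Standard pairs A↔T, G↔C; ambiguity codes pair R↔Y, M↔K, W↔W, S↔S, D↔H, V↔B, N↔N. Complement (ANCGTBGNCCTAHGYTCTCABMGGCAGACHCTSKCRHGGMTGHWATTKA), then reverse for 5'→3'.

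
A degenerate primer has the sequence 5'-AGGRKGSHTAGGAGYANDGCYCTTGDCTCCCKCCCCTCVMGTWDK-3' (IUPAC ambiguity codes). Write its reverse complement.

5'-MHWACKBGAGGGGMGGGAGHCAAGRGCHNTRCTCCTADSCMYCCT-3'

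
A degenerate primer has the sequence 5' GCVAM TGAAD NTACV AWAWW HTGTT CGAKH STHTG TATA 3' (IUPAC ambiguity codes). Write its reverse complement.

Standard pairs A↔T, G↔C; ambiguity codes pair M↔K, W↔W, S↔S, D↔H, V↔B, N↔N. Complement (CGBTKACTTHNATGBTWTWWDACAAGCTMDSADACATAT), then reverse for 5'→3'.

5′-TATACADASDMTCGAACADWWTWTBGTANHTTCAKTBGC-3′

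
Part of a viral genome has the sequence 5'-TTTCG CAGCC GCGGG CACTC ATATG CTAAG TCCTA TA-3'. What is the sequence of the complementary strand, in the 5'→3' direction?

Pairing A↔T and G↔C gives AAAGCGTCGGCGCCCGTGAGTATACGATTCAGGATAT, running 3'→5'. Reverse for the 5'→3' convention.

5'-TATAGGACTTAGCATATGAGTGCCCGCGGCTGCGAAA-3'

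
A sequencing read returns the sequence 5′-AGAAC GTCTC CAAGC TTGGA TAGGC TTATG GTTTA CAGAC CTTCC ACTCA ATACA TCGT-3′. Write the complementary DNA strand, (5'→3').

The complement of AGAACGTCTCCAAGCTTGGATAGGCTTATGGTTTACAGACCTTCCACTCAATACATCGT is TCTTGCAGAGGTTCGAACCTATCCGAATACCAAATGTCTGGAAGGTGAGTTATGTAGCA (A↔T, G↔C). DNA strands are antiparallel, so the complementary strand runs 3'→5'; reversing gives the 5'→3' form.

5'-ACGATGTATTGAGTGGAAGGTCTGTAAACCATAAGCCTATCCAAGCTTGGAGACGTTCT-3'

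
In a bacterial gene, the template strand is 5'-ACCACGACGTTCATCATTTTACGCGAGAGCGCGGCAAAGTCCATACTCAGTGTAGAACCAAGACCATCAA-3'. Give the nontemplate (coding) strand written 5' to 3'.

5'-TTGATGGTCTTGGTTCTACACTGAGTATGGACTTTGCCGCGCTCTCGCGTAAAATGATGAACGTCGTGGT-3'

The coding strand is complementary and antiparallel to the template: take the complement (A↔T, G↔C) and reverse.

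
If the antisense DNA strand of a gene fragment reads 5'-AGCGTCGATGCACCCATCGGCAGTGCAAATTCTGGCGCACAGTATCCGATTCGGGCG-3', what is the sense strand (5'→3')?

The coding strand is complementary and antiparallel to the template: take the complement (A↔T, G↔C) and reverse.

5'-CGCCCGAATCGGATACTGTGCGCCAGAATTTGCACTGCCGATGGGTGCATCGACGCT-3'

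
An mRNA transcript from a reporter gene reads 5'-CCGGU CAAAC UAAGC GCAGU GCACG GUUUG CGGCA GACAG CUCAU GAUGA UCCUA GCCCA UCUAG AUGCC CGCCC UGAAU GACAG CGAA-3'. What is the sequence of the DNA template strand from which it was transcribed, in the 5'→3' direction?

Replace U with T to get the coding DNA strand: CCGGTCAAACTAAGCGCAGTGCACGGTTTGCGGCAGACAGCTCATGATGATCCTAGCCCATCTAGATGCCCGCCCTGAATGACAGCGAA. The template strand is its reverse complement (complement GGCCAGTTTGATTCGCGTCACGTGCCAAACGCCGTCTGTCGAGTACTACTAGGATCGGGTAGATCTACGGGCGGGACTTACTGTCGCTT, then reverse).

5′-TTCGCTGTCATTCAGGGCGGGCATCTAGATGGGCTAGGATCATCATGAGCTGTCTGCCGCAAACCGTGCACTGCGCTTAGTTTGACCGG-3′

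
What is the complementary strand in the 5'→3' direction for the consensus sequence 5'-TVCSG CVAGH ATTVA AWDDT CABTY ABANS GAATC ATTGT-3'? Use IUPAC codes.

5'-ACAATGATTCSNTVTRAVTGAHHWTTBAATDCTBGCSGBA-3'

Standard pairs A↔T, G↔C; ambiguity codes pair Y↔R, W↔W, S↔S, B↔V, D↔H, N↔N. Complement (ABGSCGBTCDTAABTTWHHAGTVARTVTNSCTTAGTAACA), then reverse for 5'→3'.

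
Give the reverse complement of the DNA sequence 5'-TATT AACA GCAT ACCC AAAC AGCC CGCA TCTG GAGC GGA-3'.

5'-TCCGCTCCAGATGCGGGCTGTTTGGGTATGCTGTTAATA-3'

Complement each base (A↔T, G↔C): ATAATTGTCGTATGGGTTTGTCGGGCGTAGACCTCGCCT. Then reverse.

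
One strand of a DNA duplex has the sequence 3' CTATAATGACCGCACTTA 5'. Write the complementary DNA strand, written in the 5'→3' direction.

The strand is given 3'→5', so its complement runs 5'→3' in the same left-to-right order: pair each base A↔T, G↔C.

5'-GATATTACTGGCGTGAAT-3'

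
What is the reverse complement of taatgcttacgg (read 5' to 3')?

Reading the sequence 3'→5' and pairing each base (A↔T, G↔C) gives the reverse complement directly.

5'-CCGTAAGCATTA-3'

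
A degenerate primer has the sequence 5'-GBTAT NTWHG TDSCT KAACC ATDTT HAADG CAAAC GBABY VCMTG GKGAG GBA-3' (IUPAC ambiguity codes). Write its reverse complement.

5'-TVCCTCMCCAKGBRVTVCGTTTGCHTTDAAHATGGTTMAGSHACDWANATAVC-3'

Standard pairs A↔T, G↔C; ambiguity codes pair Y↔R, M↔K, W↔W, S↔S, B↔V, D↔H, N↔N. Complement (CVATANAWDCAHSGAMTTGGTAHAADTTHCGTTTGCVTVRBGKACCMCTCCVT), then reverse for 5'→3'.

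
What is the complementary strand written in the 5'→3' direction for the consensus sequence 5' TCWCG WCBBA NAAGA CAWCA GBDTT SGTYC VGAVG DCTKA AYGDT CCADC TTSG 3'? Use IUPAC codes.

5'-CSAAGHTGGAHCRTTMAGHCBTCBGRACSAAHVCTGWTGTCTTNTVVGWCGWGA-3'

Standard pairs A↔T, G↔C; ambiguity codes pair Y↔R, K↔M, W↔W, S↔S, B↔V, D↔H, N↔N. Complement (AGWGCWGVVTNTTCTGTWGTCVHAASCARGBCTBCHGAMTTRCHAGGTHGAASC), then reverse for 5'→3'.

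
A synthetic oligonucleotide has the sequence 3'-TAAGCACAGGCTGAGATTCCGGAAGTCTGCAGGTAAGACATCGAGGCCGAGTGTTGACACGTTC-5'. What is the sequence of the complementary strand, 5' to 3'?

The strand is given 3'→5', so its complement runs 5'→3' in the same left-to-right order: pair each base A↔T, G↔C.

5'-ATTCGTGTCCGACTCTAAGGCCTTCAGACGTCCATTCTGTAGCTCCGGCTCACAACTGTGCAAG-3'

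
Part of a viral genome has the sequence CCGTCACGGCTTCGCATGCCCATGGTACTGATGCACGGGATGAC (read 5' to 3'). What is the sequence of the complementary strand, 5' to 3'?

Pairing A↔T and G↔C gives GGCAGTGCCGAAGCGTACGGGTACCATGACTACGTGCCCTACTG, running 3'→5'. Reverse for the 5'→3' convention.

5'-GTCATCCCGTGCATCAGTACCATGGGCATGCGAAGCCGTGACGG-3'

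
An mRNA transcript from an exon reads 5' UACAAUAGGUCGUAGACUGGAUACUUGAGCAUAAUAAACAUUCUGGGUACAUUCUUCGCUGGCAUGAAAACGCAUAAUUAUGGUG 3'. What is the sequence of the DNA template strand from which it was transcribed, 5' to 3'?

5'-CACCATAATTATGCGTTTTCATGCCAGCGAAGAATGTACCCAGAATGTTTATTATGCTCAAGTATCCAGTCTACGACCTATTGTA-3'

Replace U with T to get the coding DNA strand: TACAATAGGTCGTAGACTGGATACTTGAGCATAATAAACATTCTGGGTACATTCTTCGCTGGCATGAAAACGCATAATTATGGTG. The template strand is its reverse complement (complement ATGTTATCCAGCATCTGACCTATGAACTCGTATTATTTGTAAGACCCATGTAAGAAGCGACCGTACTTTTGCGTATTAATACCAC, then reverse).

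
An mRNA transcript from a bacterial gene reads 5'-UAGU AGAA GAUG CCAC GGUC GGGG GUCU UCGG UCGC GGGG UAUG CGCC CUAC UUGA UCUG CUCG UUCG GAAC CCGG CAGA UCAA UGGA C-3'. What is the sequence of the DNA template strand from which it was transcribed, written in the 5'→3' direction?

5'-GTCCATTGATCTGCCGGGTTCCGAACGAGCAGATCAAGTAGGGCGCATACCCCGCGACCGAAGACCCCCGACCGTGGCATCTTCTACTA-3'

Replace U with T to get the coding DNA strand: TAGTAGAAGATGCCACGGTCGGGGGTCTTCGGTCGCGGGGTATGCGCCCTACTTGATCTGCTCGTTCGGAACCCGGCAGATCAATGGAC. The template strand is its reverse complement (complement ATCATCTTCTACGGTGCCAGCCCCCAGAAGCCAGCGCCCCATACGCGGGATGAACTAGACGAGCAAGCCTTGGGCCGTCTAGTTACCTG, then reverse).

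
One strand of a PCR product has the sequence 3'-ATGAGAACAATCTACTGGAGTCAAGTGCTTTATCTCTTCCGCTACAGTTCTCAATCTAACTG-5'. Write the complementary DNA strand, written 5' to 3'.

5'-TACTCTTGTTAGATGACCTCAGTTCACGAAATAGAGAAGGCGATGTCAAGAGTTAGATTGAC-3'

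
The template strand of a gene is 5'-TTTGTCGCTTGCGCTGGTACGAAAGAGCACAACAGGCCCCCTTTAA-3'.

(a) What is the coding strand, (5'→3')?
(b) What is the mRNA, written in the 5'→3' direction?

(a) The coding strand is the reverse complement of the template: complement AAACAGCGAACGCGACCATGCTTTCTCGTGTTGTCCGGGGGAAATT, then reverse.
(b) mRNA has the coding-strand sequence with T→U.

(a) 5'-TTAAAGGGGGCCTGTTGTGCTCTTTCGTACCAGCGCAAGCGACAAA-3'
(b) 5'-UUAAAGGGGGCCUGUUGUGCUCUUUCGUACCAGCGCAAGCGACAAA-3'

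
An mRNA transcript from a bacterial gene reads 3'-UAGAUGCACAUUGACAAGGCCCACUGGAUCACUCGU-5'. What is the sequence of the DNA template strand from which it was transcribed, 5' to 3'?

Written 5'→3' the mRNA is UGCUCACUAGGUCACCCGGAACAGUUACACGUAGAU, so the coding DNA strand is TGCTCACTAGGTCACCCGGAACAGTTACACGTAGAT. The template is its reverse complement.

5'-ATCTACGTGTAACTGTTCCGGGTGACCTAGTGAGCA-3'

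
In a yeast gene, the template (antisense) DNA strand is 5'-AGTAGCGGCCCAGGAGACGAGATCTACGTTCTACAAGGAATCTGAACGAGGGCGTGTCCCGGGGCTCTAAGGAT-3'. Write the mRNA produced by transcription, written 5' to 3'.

RNA polymerase reads the template 3'→5' and synthesizes mRNA 5'→3' by base-pairing (A→U, T→A, G↔C). The complement of the template is TCATCGCCGGGTCCTCTGCTCTAGATGCAAGATGTTCCTTAGACTTGCTCCCGCACAGGGCCCCGAGATTCCTA; antiparallel, so 5'→3' the coding strand is ATCCTTAGAGCCCCGGGACACGCCCTCGTTCAGATTCCTTGTAGAACGTAGATCTCGTCTCCTGGGCCGCTACT. Replace T with U for the mRNA.

5'-AUCCUUAGAGCCCCGGGACACGCCCUCGUUCAGAUUCCUUGUAGAACGUAGAUCUCGUCUCCUGGGCCGCUACU-3'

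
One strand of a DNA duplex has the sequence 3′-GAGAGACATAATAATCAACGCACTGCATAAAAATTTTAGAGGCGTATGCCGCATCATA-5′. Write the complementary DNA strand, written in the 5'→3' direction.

The strand is given 3'→5', so its complement runs 5'→3' in the same left-to-right order: pair each base A↔T, G↔C.

5'-CTCTCTGTATTATTAGTTGCGTGACGTATTTTTAAAATCTCCGCATACGGCGTAGTAT-3'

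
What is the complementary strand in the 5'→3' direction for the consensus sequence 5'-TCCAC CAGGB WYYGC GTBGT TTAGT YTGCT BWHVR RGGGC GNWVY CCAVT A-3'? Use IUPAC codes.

5'-TABTGGRBWNCGCCCYYBDWVAGCARACTAAACVACGCRRWVCCTGGTGGA-3'

Standard pairs A↔T, G↔C; ambiguity codes pair R↔Y, W↔W, B↔V, H↔D, N↔N. Complement (AGGTGGTCCVWRRCGCAVCAAATCARACGAVWDBYYCCCGCNWBRGGTBAT), then reverse for 5'→3'.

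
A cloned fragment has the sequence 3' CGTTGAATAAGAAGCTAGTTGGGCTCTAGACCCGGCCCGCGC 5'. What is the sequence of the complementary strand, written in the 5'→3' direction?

5'-GCAACTTATTCTTCGATCAACCCGAGATCTGGGCCGGGCGCG-3'

The strand is given 3'→5', so its complement runs 5'→3' in the same left-to-right order: pair each base A↔T, G↔C.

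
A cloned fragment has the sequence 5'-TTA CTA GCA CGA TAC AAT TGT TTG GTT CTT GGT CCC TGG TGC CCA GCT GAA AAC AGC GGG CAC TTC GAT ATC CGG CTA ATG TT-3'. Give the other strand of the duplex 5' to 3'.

The complement of TTACTAGCACGATACAATTGTTTGGTTCTTGGTCCCTGGTGCCCAGCTGAAAACAGCGGGCACTTCGATATCCGGCTAATGTT is AATGATCGTGCTATGTTAACAAACCAAGAACCAGGGACCACGGGTCGACTTTTGTCGCCCGTGAAGCTATAGGCCGATTACAA (A↔T, G↔C). DNA strands are antiparallel, so the complementary strand runs 3'→5'; reversing gives the 5'→3' form.

5′-AACATTAGCCGGATATCGAAGTGCCCGCTGTTTTCAGCTGGGCACCAGGGACCAAGAACCAAACAATTGTATCGTGCTAGTAA-3′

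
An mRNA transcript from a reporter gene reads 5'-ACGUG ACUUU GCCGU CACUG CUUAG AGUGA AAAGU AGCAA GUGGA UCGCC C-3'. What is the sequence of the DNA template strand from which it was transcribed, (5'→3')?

5'-GGGCGATCCACTTGCTACTTTTCACTCTAAGCAGTGACGGCAAAGTCACGT-3'

Replace U with T to get the coding DNA strand: ACGTGACTTTGCCGTCACTGCTTAGAGTGAAAAGTAGCAAGTGGATCGCCC. The template strand is its reverse complement (complement TGCACTGAAACGGCAGTGACGAATCTCACTTTTCATCGTTCACCTAGCGGG, then reverse).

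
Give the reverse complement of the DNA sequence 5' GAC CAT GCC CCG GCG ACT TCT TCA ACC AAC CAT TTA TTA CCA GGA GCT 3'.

5′-AGCTCCTGGTAATAAATGGTTGGTTGAAGAAGTCGCCGGGGCATGGTC-3′

Complement each base (A↔T, G↔C): CTGGTACGGGGCCGCTGAAGAAGTTGGTTGGTAAATAATGGTCCTCGA. Then reverse.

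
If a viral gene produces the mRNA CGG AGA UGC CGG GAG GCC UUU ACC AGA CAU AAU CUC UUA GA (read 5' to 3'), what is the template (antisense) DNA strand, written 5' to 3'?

5'-TCTAAGAGATTATGTCTGGTAAAGGCCTCCCGGCATCTCCG-3'

Replace U with T to get the coding DNA strand: CGGAGATGCCGGGAGGCCTTTACCAGACATAATCTCTTAGA. The template strand is its reverse complement (complement GCCTCTACGGCCCTCCGGAAATGGTCTGTATTAGAGAATCT, then reverse).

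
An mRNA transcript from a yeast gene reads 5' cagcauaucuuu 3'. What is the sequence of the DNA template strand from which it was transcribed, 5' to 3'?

5′-AAAGATATGCTG-3′

Replace U with T to get the coding DNA strand: CAGCATATCTTT. The template strand is its reverse complement (complement GTCGTATAGAAA, then reverse).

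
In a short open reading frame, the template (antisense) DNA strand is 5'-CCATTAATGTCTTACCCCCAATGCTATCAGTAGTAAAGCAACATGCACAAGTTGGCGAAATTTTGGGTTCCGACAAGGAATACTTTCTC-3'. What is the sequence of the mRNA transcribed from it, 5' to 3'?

RNA polymerase reads the template 3'→5' and synthesizes mRNA 5'→3' by base-pairing (A→U, T→A, G↔C). The complement of the template is GGTAATTACAGAATGGGGGTTACGATAGTCATCATTTCGTTGTACGTGTTCAACCGCTTTAAAACCCAAGGCTGTTCCTTATGAAAGAG; antiparallel, so 5'→3' the coding strand is GAGAAAGTATTCCTTGTCGGAACCCAAAATTTCGCCAACTTGTGCATGTTGCTTTACTACTGATAGCATTGGGGGTAAGACATTAATGG. Replace T with U for the mRNA.

5'-GAGAAAGUAUUCCUUGUCGGAACCCAAAAUUUCGCCAACUUGUGCAUGUUGCUUUACUACUGAUAGCAUUGGGGGUAAGACAUUAAUGG-3'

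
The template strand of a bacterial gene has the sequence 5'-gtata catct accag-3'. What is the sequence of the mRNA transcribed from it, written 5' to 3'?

The mRNA has the sequence of the coding strand (reverse complement of the template) with T→U. Reverse complement of GTATACATCTACCAG is CTGGTAGATGTATAC; then T→U.

5'-CUGGUAGAUGUAUAC-3'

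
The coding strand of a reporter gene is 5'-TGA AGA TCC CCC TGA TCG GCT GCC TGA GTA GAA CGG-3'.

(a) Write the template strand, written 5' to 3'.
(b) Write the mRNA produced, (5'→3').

(a) 5'-CCGTTCTACTCAGGCAGCCGATCAGGGGGATCTTCA-3'
(b) 5'-UGAAGAUCCCCCUGAUCGGCUGCCUGAGUAGAACGG-3'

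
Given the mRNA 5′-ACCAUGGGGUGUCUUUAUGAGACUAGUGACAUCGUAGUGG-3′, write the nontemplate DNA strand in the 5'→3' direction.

The coding DNA strand has the same 5'→3' sequence as the mRNA with U replaced by T.

5′-ACCATGGGGTGTCTTTATGAGACTAGTGACATCGTAGTGG-3′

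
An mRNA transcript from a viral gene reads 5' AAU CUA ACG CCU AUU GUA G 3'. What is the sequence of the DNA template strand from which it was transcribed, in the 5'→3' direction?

5′-CTACAATAGGCGTTAGATT-3′

Replace U with T to get the coding DNA strand: AATCTAACGCCTATTGTAG. The template strand is its reverse complement (complement TTAGATTGCGGATAACATC, then reverse).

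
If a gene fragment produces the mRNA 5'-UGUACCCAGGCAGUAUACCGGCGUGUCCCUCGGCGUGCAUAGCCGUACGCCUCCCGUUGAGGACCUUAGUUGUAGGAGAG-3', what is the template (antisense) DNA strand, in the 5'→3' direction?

5′-CTCTCCTACAACTAAGGTCCTCAACGGGAGGCGTACGGCTATGCACGCCGAGGGACACGCCGGTATACTGCCTGGGTACA-3′

Replace U with T to get the coding DNA strand: TGTACCCAGGCAGTATACCGGCGTGTCCCTCGGCGTGCATAGCCGTACGCCTCCCGTTGAGGACCTTAGTTGTAGGAGAG. The template strand is its reverse complement (complement ACATGGGTCCGTCATATGGCCGCACAGGGAGCCGCACGTATCGGCATGCGGAGGGCAACTCCTGGAATCAACATCCTCTC, then reverse).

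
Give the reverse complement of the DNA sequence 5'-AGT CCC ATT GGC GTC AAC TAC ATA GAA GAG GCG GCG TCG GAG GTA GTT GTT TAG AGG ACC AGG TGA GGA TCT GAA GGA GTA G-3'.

Complement each base (A↔T, G↔C): TCAGGGTAACCGCAGTTGATGTATCTTCTCCGCCGCAGCCTCCATCAACAAATCTCCTGGTCCACTCCTAGACTTCCTCATC. Then reverse.

5'-CTACTCCTTCAGATCCTCACCTGGTCCTCTAAACAACTACCTCCGACGCCGCCTCTTCTATGTAGTTGACGCCAATGGGACT-3'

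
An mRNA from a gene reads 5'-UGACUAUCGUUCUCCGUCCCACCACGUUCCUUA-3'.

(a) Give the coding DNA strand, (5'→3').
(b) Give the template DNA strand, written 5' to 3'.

(a) 5′-TGACTATCGTTCTCCGTCCCACCACGTTCCTTA-3′
(b) 5'-TAAGGAACGTGGTGGGACGGAGAACGATAGTCA-3'

(a) The coding strand matches the mRNA with U→T.
(b) The template strand is the reverse complement of the coding strand.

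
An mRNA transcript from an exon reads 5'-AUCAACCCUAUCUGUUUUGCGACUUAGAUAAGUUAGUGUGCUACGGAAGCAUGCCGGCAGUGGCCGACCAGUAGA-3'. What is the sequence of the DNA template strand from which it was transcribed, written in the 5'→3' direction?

Replace U with T to get the coding DNA strand: ATCAACCCTATCTGTTTTGCGACTTAGATAAGTTAGTGTGCTACGGAAGCATGCCGGCAGTGGCCGACCAGTAGA. The template strand is its reverse complement (complement TAGTTGGGATAGACAAAACGCTGAATCTATTCAATCACACGATGCCTTCGTACGGCCGTCACCGGCTGGTCATCT, then reverse).

5'-TCTACTGGTCGGCCACTGCCGGCATGCTTCCGTAGCACACTAACTTATCTAAGTCGCAAAACAGATAGGGTTGAT-3'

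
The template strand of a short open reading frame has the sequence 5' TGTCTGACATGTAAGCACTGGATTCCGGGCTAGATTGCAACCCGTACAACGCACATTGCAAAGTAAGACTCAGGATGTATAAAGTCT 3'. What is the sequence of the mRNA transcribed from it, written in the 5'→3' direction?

The mRNA has the sequence of the coding strand (reverse complement of the template) with T→U. Reverse complement of TGTCTGACATGTAAGCACTGGATTCCGGGCTAGATTGCAACCCGTACAACGCACATTGCAAAGTAAGACTCAGGATGTATAAAGTCT is AGACTTTATACATCCTGAGTCTTACTTTGCAATGTGCGTTGTACGGGTTGCAATCTAGCCCGGAATCCAGTGCTTACATGTCAGACA; then T→U.

5'-AGACUUUAUACAUCCUGAGUCUUACUUUGCAAUGUGCGUUGUACGGGUUGCAAUCUAGCCCGGAAUCCAGUGCUUACAUGUCAGACA-3'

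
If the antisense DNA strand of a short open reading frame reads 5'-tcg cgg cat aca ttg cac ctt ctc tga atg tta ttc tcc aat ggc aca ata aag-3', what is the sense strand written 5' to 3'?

5′-CTTTATTGTGCCATTGGAGAATAACATTCAGAGAAGGTGCAATGTATGCCGCGA-3′

The coding strand is complementary and antiparallel to the template: take the complement (A↔T, G↔C) and reverse.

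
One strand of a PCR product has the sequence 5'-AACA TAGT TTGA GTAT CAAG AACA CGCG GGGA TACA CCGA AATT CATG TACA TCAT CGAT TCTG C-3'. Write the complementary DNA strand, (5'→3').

5′-GCAGAATCGATGATGTACATGAATTTCGGTGTATCCCCGCGTGTTCTTGATACTCAAACTATGTT-3′

Pairing A↔T and G↔C gives TTGTATCAAACTCATAGTTCTTGTGCGCCCCTATGTGGCTTTAAGTACATGTAGTAGCTAAGACG, running 3'→5'. Reverse for the 5'→3' convention.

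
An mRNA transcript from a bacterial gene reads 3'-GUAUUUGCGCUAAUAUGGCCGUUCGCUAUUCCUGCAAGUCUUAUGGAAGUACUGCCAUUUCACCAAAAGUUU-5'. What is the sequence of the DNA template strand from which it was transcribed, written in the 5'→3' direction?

5'-CATAAACGCGATTATACCGGCAAGCGATAAGGACGTTCAGAATACCTTCATGACGGTAAAGTGGTTTTCAAA-3'

Written 5'→3' the mRNA is UUUGAAAACCACUUUACCGUCAUGAAGGUAUUCUGAACGUCCUUAUCGCUUGCCGGUAUAAUCGCGUUUAUG, so the coding DNA strand is TTTGAAAACCACTTTACCGTCATGAAGGTATTCTGAACGTCCTTATCGCTTGCCGGTATAATCGCGTTTATG. The template is its reverse complement.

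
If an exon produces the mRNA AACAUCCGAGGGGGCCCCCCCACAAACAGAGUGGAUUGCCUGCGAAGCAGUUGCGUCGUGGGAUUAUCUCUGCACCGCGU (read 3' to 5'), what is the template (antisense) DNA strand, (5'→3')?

5'-TTGTAGGCTCCCCCGGGGGGGTGTTTGTCTCACCTAACGGACGCTTCGTCAACGCAGCACCCTAATAGAGACGTGGCGCA-3'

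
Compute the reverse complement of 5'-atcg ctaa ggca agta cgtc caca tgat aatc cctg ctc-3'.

5′-GAGCAGGGATTATCATGTGGACGTACTTGCCTTAGCGAT-3′

Reading the sequence 3'→5' and pairing each base (A↔T, G↔C) gives the reverse complement directly.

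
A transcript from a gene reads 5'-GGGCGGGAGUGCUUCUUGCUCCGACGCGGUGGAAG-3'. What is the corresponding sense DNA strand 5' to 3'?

The coding DNA strand has the same 5'→3' sequence as the mRNA with U replaced by T.

5'-GGGCGGGAGTGCTTCTTGCTCCGACGCGGTGGAAG-3'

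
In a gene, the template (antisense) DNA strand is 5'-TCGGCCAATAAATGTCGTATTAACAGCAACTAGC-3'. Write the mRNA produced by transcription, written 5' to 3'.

RNA polymerase reads the template 3'→5' and synthesizes mRNA 5'→3' by base-pairing (A→U, T→A, G↔C). The complement of the template is AGCCGGTTATTTACAGCATAATTGTCGTTGATCG; antiparallel, so 5'→3' the coding strand is GCTAGTTGCTGTTAATACGACATTTATTGGCCGA. Replace T with U for the mRNA.

5'-GCUAGUUGCUGUUAAUACGACAUUUAUUGGCCGA-3'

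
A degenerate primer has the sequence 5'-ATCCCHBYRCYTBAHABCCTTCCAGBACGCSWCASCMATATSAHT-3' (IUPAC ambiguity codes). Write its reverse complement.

5'-ADTSATATKGSTGWSGCGTVCTGGAAGGVTDTVARGYRVDGGGAT-3'

Standard pairs A↔T, G↔C; ambiguity codes pair R↔Y, M↔K, W↔W, S↔S, B↔V, H↔D. Complement (TAGGGDVRYGRAVTDTVGGAAGGTCVTGCGSWGTSGKTATASTDA), then reverse for 5'→3'.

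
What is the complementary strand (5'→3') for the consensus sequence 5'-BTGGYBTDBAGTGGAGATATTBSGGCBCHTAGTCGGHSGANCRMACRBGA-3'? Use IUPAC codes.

5'-TCVYGTKYGNTCSDCCGACTADGVGCCSVAATATCTCCACTVHAVRCCAV-3'

Standard pairs A↔T, G↔C; ambiguity codes pair R↔Y, M↔K, S↔S, B↔V, D↔H, N↔N. Complement (VACCRVAHVTCACCTCTATAAVSCCGVGDATCAGCCDSCTNGYKTGYVCT), then reverse for 5'→3'.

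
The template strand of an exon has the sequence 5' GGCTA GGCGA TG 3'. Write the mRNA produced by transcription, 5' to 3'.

5′-CAUCGCCUAGCC-3′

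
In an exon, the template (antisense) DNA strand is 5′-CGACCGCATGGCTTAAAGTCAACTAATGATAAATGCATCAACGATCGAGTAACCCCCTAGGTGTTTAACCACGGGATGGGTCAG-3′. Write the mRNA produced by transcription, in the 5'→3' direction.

The mRNA has the sequence of the coding strand (reverse complement of the template) with T→U. Reverse complement of CGACCGCATGGCTTAAAGTCAACTAATGATAAATGCATCAACGATCGAGTAACCCCCTAGGTGTTTAACCACGGGATGGGTCAG is CTGACCCATCCCGTGGTTAAACACCTAGGGGGTTACTCGATCGTTGATGCATTTATCATTAGTTGACTTTAAGCCATGCGGTCG; then T→U.

5'-CUGACCCAUCCCGUGGUUAAACACCUAGGGGGUUACUCGAUCGUUGAUGCAUUUAUCAUUAGUUGACUUUAAGCCAUGCGGUCG-3'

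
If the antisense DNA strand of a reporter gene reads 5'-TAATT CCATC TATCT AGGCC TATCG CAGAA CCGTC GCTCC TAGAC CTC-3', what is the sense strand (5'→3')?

5'-GAGGTCTAGGAGCGACGGTTCTGCGATAGGCCTAGATAGATGGAATTA-3'

The coding strand is complementary and antiparallel to the template: take the complement (A↔T, G↔C) and reverse.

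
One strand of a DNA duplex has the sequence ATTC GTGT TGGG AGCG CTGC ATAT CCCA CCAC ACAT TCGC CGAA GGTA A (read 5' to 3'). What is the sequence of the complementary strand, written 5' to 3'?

Pairing A↔T and G↔C gives TAAGCACAACCCTCGCGACGTATAGGGTGGTGTGTAAGCGGCTTCCATT, running 3'→5'. Reverse for the 5'→3' convention.

5'-TTACCTTCGGCGAATGTGTGGTGGGATATGCAGCGCTCCCAACACGAAT-3'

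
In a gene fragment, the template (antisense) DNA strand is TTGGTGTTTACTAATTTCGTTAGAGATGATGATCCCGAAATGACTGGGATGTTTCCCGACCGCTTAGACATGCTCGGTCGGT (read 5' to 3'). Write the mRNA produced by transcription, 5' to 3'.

5'-ACCGACCGAGCAUGUCUAAGCGGUCGGGAAACAUCCCAGUCAUUUCGGGAUCAUCAUCUCUAACGAAAUUAGUAAACACCAA-3'

The mRNA has the sequence of the coding strand (reverse complement of the template) with T→U. Reverse complement of TTGGTGTTTACTAATTTCGTTAGAGATGATGATCCCGAAATGACTGGGATGTTTCCCGACCGCTTAGACATGCTCGGTCGGT is ACCGACCGAGCATGTCTAAGCGGTCGGGAAACATCCCAGTCATTTCGGGATCATCATCTCTAACGAAATTAGTAAACACCAA; then T→U.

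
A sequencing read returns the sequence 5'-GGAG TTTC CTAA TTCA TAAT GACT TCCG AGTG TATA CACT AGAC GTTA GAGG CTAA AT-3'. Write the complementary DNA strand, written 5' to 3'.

Pairing A↔T and G↔C gives CCTCAAAGGATTAAGTATTACTGAAGGCTCACATATGTGATCTGCAATCTCCGATTTA, running 3'→5'. Reverse for the 5'→3' convention.

5′-ATTTAGCCTCTAACGTCTAGTGTATACACTCGGAAGTCATTATGAATTAGGAAACTCC-3′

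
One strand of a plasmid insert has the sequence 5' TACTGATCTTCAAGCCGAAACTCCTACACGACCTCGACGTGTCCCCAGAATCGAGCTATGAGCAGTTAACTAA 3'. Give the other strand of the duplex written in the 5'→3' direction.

5'-TTAGTTAACTGCTCATAGCTCGATTCTGGGGACACGTCGAGGTCGTGTAGGAGTTTCGGCTTGAAGATCAGTA-3'

Pairing A↔T and G↔C gives ATGACTAGAAGTTCGGCTTTGAGGATGTGCTGGAGCTGCACAGGGGTCTTAGCTCGATACTCGTCAATTGATT, running 3'→5'. Reverse for the 5'→3' convention.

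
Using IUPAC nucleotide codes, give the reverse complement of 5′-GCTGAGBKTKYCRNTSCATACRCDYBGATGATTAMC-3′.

Standard pairs A↔T, G↔C; ambiguity codes pair R↔Y, M↔K, S↔S, B↔V, D↔H, N↔N. Complement (CGACTCVMAMRGYNASGTATGYGHRVCTACTAATKG), then reverse for 5'→3'.

5′-GKTAATCATCVRHGYGTATGSANYGRMAMVCTCAGC-3′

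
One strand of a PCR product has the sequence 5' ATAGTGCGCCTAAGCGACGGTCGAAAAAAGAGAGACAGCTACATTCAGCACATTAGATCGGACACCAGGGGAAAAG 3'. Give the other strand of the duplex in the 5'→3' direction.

5'-CTTTTCCCCTGGTGTCCGATCTAATGTGCTGAATGTAGCTGTCTCTCTTTTTTCGACCGTCGCTTAGGCGCACTAT-3'

Pairing A↔T and G↔C gives TATCACGCGGATTCGCTGCCAGCTTTTTTCTCTCTGTCGATGTAAGTCGTGTAATCTAGCCTGTGGTCCCCTTTTC, running 3'→5'. Reverse for the 5'→3' convention.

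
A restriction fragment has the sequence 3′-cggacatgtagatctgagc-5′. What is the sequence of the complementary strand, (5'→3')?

5'-GCCTGTACATCTAGACTCG-3'

The strand is given 3'→5', so its complement runs 5'→3' in the same left-to-right order: pair each base A↔T, G↔C.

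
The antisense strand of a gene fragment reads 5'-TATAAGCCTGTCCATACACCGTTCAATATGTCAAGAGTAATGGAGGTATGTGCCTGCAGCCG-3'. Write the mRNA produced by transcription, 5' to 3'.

The mRNA has the sequence of the coding strand (reverse complement of the template) with T→U. Reverse complement of TATAAGCCTGTCCATACACCGTTCAATATGTCAAGAGTAATGGAGGTATGTGCCTGCAGCCG is CGGCTGCAGGCACATACCTCCATTACTCTTGACATATTGAACGGTGTATGGACAGGCTTATA; then T→U.

5'-CGGCUGCAGGCACAUACCUCCAUUACUCUUGACAUAUUGAACGGUGUAUGGACAGGCUUAUA-3'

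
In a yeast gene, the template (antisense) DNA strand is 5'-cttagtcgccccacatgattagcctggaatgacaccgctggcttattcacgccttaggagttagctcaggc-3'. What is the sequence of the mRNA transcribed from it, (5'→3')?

RNA polymerase reads the template 3'→5' and synthesizes mRNA 5'→3' by base-pairing (A→U, T→A, G↔C). The complement of the template is GAATCAGCGGGGTGTACTAATCGGACCTTACTGTGGCGACCGAATAAGTGCGGAATCCTCAATCGAGTCCG; antiparallel, so 5'→3' the coding strand is GCCTGAGCTAACTCCTAAGGCGTGAATAAGCCAGCGGTGTCATTCCAGGCTAATCATGTGGGGCGACTAAG. Replace T with U for the mRNA.

5'-GCCUGAGCUAACUCCUAAGGCGUGAAUAAGCCAGCGGUGUCAUUCCAGGCUAAUCAUGUGGGGCGACUAAG-3'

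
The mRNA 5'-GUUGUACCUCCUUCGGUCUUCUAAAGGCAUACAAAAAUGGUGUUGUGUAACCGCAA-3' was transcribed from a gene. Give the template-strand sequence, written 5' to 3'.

5'-TTGCGGTTACACAACACCATTTTTGTATGCCTTTAGAAGACCGAAGGAGGTACAAC-3'

Replace U with T to get the coding DNA strand: GTTGTACCTCCTTCGGTCTTCTAAAGGCATACAAAAATGGTGTTGTGTAACCGCAA. The template strand is its reverse complement (complement CAACATGGAGGAAGCCAGAAGATTTCCGTATGTTTTTACCACAACACATTGGCGTT, then reverse).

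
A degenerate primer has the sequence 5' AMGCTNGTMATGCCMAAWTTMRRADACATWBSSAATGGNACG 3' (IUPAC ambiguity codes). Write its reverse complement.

Standard pairs A↔T, G↔C; ambiguity codes pair R↔Y, M↔K, W↔W, S↔S, B↔V, D↔H, N↔N. Complement (TKCGANCAKTACGGKTTWAAKYYTHTGTAWVSSTTACCNTGC), then reverse for 5'→3'.

5'-CGTNCCATTSSVWATGTHTYYKAAWTTKGGCATKACNAGCKT-3'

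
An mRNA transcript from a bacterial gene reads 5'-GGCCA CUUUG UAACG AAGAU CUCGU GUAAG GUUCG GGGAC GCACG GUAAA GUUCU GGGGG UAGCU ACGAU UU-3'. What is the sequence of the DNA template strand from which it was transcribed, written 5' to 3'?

Replace U with T to get the coding DNA strand: GGCCACTTTGTAACGAAGATCTCGTGTAAGGTTCGGGGACGCACGGTAAAGTTCTGGGGGTAGCTACGATTT. The template strand is its reverse complement (complement CCGGTGAAACATTGCTTCTAGAGCACATTCCAAGCCCCTGCGTGCCATTTCAAGACCCCCATCGATGCTAAA, then reverse).

5'-AAATCGTAGCTACCCCCAGAACTTTACCGTGCGTCCCCGAACCTTACACGAGATCTTCGTTACAAAGTGGCC-3'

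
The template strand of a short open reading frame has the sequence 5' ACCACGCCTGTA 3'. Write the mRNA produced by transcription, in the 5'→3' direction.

5'-UACAGGCGUGGU-3'

RNA polymerase reads the template 3'→5' and synthesizes mRNA 5'→3' by base-pairing (A→U, T→A, G↔C). The complement of the template is TGGTGCGGACAT; antiparallel, so 5'→3' the coding strand is TACAGGCGTGGT. Replace T with U for the mRNA.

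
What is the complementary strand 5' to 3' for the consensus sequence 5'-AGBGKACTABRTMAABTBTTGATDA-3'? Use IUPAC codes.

Standard pairs A↔T, G↔C; ambiguity codes pair R↔Y, M↔K, B↔V, D↔H. Complement (TCVCMTGATVYAKTTVAVAACTAHT), then reverse for 5'→3'.

5′-THATCAAVAVTTKAYVTAGTMCVCT-3′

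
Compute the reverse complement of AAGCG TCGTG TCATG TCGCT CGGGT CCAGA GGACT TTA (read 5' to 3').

5'-TAAAGTCCTCTGGACCCGAGCGACATGACACGACGCTT-3'

Reading the sequence 3'→5' and pairing each base (A↔T, G↔C) gives the reverse complement directly.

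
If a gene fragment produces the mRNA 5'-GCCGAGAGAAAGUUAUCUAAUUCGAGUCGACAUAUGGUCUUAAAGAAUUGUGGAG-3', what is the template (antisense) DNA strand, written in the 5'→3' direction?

5'-CTCCACAATTCTTTAAGACCATATGTCGACTCGAATTAGATAACTTTCTCTCGGC-3'

Replace U with T to get the coding DNA strand: GCCGAGAGAAAGTTATCTAATTCGAGTCGACATATGGTCTTAAAGAATTGTGGAG. The template strand is its reverse complement (complement CGGCTCTCTTTCAATAGATTAAGCTCAGCTGTATACCAGAATTTCTTAACACCTC, then reverse).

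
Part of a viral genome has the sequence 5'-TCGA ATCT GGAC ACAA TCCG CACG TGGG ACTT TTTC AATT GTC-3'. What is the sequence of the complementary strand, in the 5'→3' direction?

5'-GACAATTGAAAAAGTCCCACGTGCGGATTGTGTCCAGATTCGA-3'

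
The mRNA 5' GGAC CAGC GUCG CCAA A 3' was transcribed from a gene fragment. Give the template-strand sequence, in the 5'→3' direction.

5'-TTTGGCGACGCTGGTCC-3'

Replace U with T to get the coding DNA strand: GGACCAGCGTCGCCAAA. The template strand is its reverse complement (complement CCTGGTCGCAGCGGTTT, then reverse).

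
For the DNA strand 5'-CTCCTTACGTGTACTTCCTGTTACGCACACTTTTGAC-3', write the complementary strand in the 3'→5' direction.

3'-GAGGAATGCACATGAAGGACAATGCGTGTGAAAACTG-5'

Base-pairing A↔T, G↔C gives the complement. The complementary strand is antiparallel, so paired with a 5'→3' strand it runs 3'→5'.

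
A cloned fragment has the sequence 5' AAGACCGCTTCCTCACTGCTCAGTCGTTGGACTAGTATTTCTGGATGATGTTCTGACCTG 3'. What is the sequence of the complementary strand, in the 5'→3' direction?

Pairing A↔T and G↔C gives TTCTGGCGAAGGAGTGACGAGTCAGCAACCTGATCATAAAGACCTACTACAAGACTGGAC, running 3'→5'. Reverse for the 5'→3' convention.

5'-CAGGTCAGAACATCATCCAGAAATACTAGTCCAACGACTGAGCAGTGAGGAAGCGGTCTT-3'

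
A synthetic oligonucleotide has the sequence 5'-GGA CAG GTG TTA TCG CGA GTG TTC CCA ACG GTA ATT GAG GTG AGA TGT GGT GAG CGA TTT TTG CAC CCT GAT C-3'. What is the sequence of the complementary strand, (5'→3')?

Pairing A↔T and G↔C gives CCTGTCCACAATAGCGCTCACAAGGGTTGCCATTAACTCCACTCTACACCACTCGCTAAAAACGTGGGACTAG, running 3'→5'. Reverse for the 5'→3' convention.

5'-GATCAGGGTGCAAAAATCGCTCACCACATCTCACCTCAATTACCGTTGGGAACACTCGCGATAACACCTGTCC-3'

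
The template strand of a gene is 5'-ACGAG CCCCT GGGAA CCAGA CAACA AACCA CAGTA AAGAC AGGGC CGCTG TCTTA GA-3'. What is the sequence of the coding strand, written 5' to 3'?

5'-TCTAAGACAGCGGCCCTGTCTTTACTGTGGTTTGTTGTCTGGTTCCCAGGGGCTCGT-3'

The coding strand is complementary and antiparallel to the template: take the complement (A↔T, G↔C) and reverse.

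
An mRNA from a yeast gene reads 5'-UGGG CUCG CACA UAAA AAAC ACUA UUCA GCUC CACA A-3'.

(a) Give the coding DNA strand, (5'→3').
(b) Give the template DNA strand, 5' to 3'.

(a) The coding strand matches the mRNA with U→T.
(b) The template strand is the reverse complement of the coding strand.

(a) 5'-TGGGCTCGCACATAAAAAACACTATTCAGCTCCACAA-3'
(b) 5′-TTGTGGAGCTGAATAGTGTTTTTTATGTGCGAGCCCA-3′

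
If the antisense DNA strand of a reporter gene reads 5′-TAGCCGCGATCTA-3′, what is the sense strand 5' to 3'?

5′-TAGATCGCGGCTA-3′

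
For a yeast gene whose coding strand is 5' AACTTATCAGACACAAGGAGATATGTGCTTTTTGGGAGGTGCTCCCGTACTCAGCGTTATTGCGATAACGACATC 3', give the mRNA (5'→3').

5'-AACUUAUCAGACACAAGGAGAUAUGUGCUUUUUGGGAGGUGCUCCCGUACUCAGCGUUAUUGCGAUAACGACAUC-3'

mRNA has the coding-strand sequence with U in place of T.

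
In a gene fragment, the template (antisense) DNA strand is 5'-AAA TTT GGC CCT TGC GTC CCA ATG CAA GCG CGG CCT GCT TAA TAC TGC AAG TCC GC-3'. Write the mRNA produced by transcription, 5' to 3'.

The mRNA has the sequence of the coding strand (reverse complement of the template) with T→U. Reverse complement of AAATTTGGCCCTTGCGTCCCAATGCAAGCGCGGCCTGCTTAATACTGCAAGTCCGC is GCGGACTTGCAGTATTAAGCAGGCCGCGCTTGCATTGGGACGCAAGGGCCAAATTT; then T→U.

5'-GCGGACUUGCAGUAUUAAGCAGGCCGCGCUUGCAUUGGGACGCAAGGGCCAAAUUU-3'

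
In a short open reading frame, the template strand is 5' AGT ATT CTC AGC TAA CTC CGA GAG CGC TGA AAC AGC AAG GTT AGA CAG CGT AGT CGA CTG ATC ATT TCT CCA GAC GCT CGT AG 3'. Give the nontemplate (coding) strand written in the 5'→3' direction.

5'-CTACGAGCGTCTGGAGAAATGATCAGTCGACTACGCTGTCTAACCTTGCTGTTTCAGCGCTCTCGGAGTTAGCTGAGAATACT-3'

The coding strand is complementary and antiparallel to the template: take the complement (A↔T, G↔C) and reverse.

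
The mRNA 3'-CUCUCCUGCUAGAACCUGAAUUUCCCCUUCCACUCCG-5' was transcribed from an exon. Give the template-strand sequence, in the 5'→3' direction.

5'-GAGAGGACGATCTTGGACTTAAAGGGGAAGGTGAGGC-3'

Written 5'→3' the mRNA is GCCUCACCUUCCCCUUUAAGUCCAAGAUCGUCCUCUC, so the coding DNA strand is GCCTCACCTTCCCCTTTAAGTCCAAGATCGTCCTCTC. The template is its reverse complement.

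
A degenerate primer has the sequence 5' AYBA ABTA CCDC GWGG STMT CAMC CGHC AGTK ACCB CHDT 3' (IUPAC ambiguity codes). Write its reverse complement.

5'-AHDGVGGTMACTGDCGGKTGAKASCCWCGHGGTAVTTVRT-3'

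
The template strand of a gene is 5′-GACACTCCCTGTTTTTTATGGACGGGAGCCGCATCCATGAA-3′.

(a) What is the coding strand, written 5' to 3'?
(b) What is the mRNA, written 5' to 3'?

(a) 5′-TTCATGGATGCGGCTCCCGTCCATAAAAAACAGGGAGTGTC-3′
(b) 5'-UUCAUGGAUGCGGCUCCCGUCCAUAAAAAACAGGGAGUGUC-3'

(a) The coding strand is the reverse complement of the template: complement CTGTGAGGGACAAAAAATACCTGCCCTCGGCGTAGGTACTT, then reverse.
(b) mRNA has the coding-strand sequence with T→U.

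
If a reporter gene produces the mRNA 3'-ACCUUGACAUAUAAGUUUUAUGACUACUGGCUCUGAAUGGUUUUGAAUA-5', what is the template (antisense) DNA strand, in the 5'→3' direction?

5'-TGGAACTGTATATTCAAAATACTGATGACCGAGACTTACCAAAACTTAT-3'

Written 5'→3' the mRNA is AUAAGUUUUGGUAAGUCUCGGUCAUCAGUAUUUUGAAUAUACAGUUCCA, so the coding DNA strand is ATAAGTTTTGGTAAGTCTCGGTCATCAGTATTTTGAATATACAGTTCCA. The template is its reverse complement.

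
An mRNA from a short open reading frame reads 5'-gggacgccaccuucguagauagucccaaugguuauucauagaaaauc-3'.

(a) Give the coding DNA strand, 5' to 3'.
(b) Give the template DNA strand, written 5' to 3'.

(a) The coding strand matches the mRNA with U→T.
(b) The template strand is the reverse complement of the coding strand.

(a) 5'-GGGACGCCACCTTCGTAGATAGTCCCAATGGTTATTCATAGAAAATC-3'
(b) 5'-GATTTTCTATGAATAACCATTGGGACTATCTACGAAGGTGGCGTCCC-3'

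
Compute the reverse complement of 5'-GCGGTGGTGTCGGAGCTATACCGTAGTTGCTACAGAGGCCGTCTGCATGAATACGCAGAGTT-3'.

Reading the sequence 3'→5' and pairing each base (A↔T, G↔C) gives the reverse complement directly.

5′-AACTCTGCGTATTCATGCAGACGGCCTCTGTAGCAACTACGGTATAGCTCCGACACCACCGC-3′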